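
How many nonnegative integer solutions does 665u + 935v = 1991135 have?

16

gcd(935, 665) = 5.
By Bézout, 665*(45) + 935*(-32) = 5.
One solution: (5, 2126).
General: u = 5 + 187t, v = 2126 - 133t.
u ≥ 0 ⇒ t ≥ 0; v ≥ 0 ⇒ t ≤ 15. So t ∈ [0, 15]: 16 solutions.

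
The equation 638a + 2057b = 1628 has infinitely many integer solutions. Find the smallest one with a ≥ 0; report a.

gcd(2057, 638) = 11.
11 divides 1628, so solutions exist.
By Bézout, 638×(-29) + 2057×(9) = 11.
Scale by 1628/11 = 148: (a₀, b₀) = (-4292, 1332).
General solution: a = -4292 + 187t, b = 1332 - 58t for integer t.
a ≥ 0: smallest is -4292 mod 187 = 9 (at t = 23), with b = -2.

9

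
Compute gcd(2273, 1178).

gcd(2273, 1178) = 1  (2273 = 1×1178 + 1095, 1178 = 1×1095 + 83, 1095 = 13×83 + 16, 83 = 5×16 + 3, 16 = 5×3 + 1, 3 = 3×1).

1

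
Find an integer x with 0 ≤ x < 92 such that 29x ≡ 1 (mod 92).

gcd(92, 29) = 1.
By Bézout, 29*(-19) + 92*(6) = 1.
So 29*-19 ≡ 1 (mod 92), and -19 mod 92 = 73.

73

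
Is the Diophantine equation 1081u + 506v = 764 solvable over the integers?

gcd(1081, 506) = 23.
23 does not divide 764 (remainder 5), so no integer solutions.

no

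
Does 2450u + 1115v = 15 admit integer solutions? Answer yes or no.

yes

gcd(2450, 1115):
  2450 = 2*1115 + 220
  1115 = 5*220 + 15
  220 = 14*15 + 10
  15 = 1*10 + 5
  10 = 2*5
so gcd(2450, 1115) = 5.
5 divides 15, so integer solutions exist.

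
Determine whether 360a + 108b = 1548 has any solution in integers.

yes

gcd(360, 108) = 36.
36 divides 1548, so integer solutions exist.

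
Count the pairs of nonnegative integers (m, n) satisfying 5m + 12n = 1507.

25

gcd(12, 5):
  12 = 2·5 + 2
  5 = 2·2 + 1
  2 = 2·1
so gcd(12, 5) = 1.
Back-substitute for Bézout coefficients:
  1 = 5 - 2·2
  ... = 5·(5) + 12·(-2)
Scale by 1507: one solution is (7535, -3014). Reduce m mod 12: (11, 121).
General: m = 11 + 12t, n = 121 - 5t.
m ≥ 0 ⇒ t ≥ 0; n ≥ 0 ⇒ t ≤ 24. So t ∈ [0, 24]: 25 solutions.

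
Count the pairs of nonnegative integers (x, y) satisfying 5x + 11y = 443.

gcd(11, 5) = 1  (11 = 2×5 + 1, 5 = 5×1).
Back-substituting, 5×(-2) + 11×(1) = 1.
Scale by 443: one solution is (-886, 443). Reduce x mod 11: (5, 38).
General: x = 5 + 11t, y = 38 - 5t.
x ≥ 0 ⇒ t ≥ 0; y ≥ 0 ⇒ t ≤ 7. So t ∈ [0, 7]: 8 solutions.

8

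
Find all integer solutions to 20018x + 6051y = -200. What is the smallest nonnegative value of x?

gcd(20018, 6051) = 1  (20018 = 3*6051 + 1865, 6051 = 3*1865 + 456, 1865 = 4*456 + 41, 456 = 11*41 + 5, 41 = 8*5 + 1, 5 = 5*1).
1 divides -200, so solutions exist.
Back-substituting, 20018*(1181) + 6051*(-3907) = 1.
Scale by -200/1 = -200: (x₀, y₀) = (-236200, 781400).
General solution: x = -236200 + 6051t, y = 781400 - 20018t for integer t.
x ≥ 0: smallest is -236200 mod 6051 = 5840 (at t = 40), with y = -19320.

5840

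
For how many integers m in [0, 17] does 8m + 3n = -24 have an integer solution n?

gcd(8, 3) = 1  (8 = 2·3 + 2, 3 = 1·2 + 1, 2 = 2·1).
Back-substituting, 8·(-1) + 3·(3) = 1.
Scale by -24: particular solution (24, -72); reduce m mod 3: (0, -8).
General solution: m = 0 + 3t, n = -8 - 8t for integer t.
0 ≤ 0 + 3t ≤ 17 gives t ∈ [0, 5], which is 6 values.

6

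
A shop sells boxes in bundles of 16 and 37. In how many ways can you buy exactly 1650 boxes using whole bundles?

Need nonnegative integers with 16j + 37k = 1650.
gcd(16, 37) = 1, and 16·(7) + 37·(-3) = 1.
So (j₀, k₀) = (11550, -4950); general j = 11550 + 37t, k = -4950 - 16t.
j ≥ 0 ⇒ t ≥ -312; k ≥ 0 ⇒ t ≤ -310. That's 3 values of t.

3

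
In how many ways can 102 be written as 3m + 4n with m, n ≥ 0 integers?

9

gcd(4, 3) = 1.
By Bézout, 3·(-1) + 4·(1) = 1.
One solution: (2, 24).
General: m = 2 + 4t, n = 24 - 3t.
m ≥ 0 ⇒ t ≥ 0; n ≥ 0 ⇒ t ≤ 8. So t ∈ [0, 8]: 9 solutions.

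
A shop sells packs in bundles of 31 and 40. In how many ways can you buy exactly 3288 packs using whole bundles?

3

Need nonnegative integers with 31j + 40k = 3288.
gcd(31, 40) = 1, and 31·(-9) + 40·(7) = 1.
So (j₀, k₀) = (-29592, 23016); general j = -29592 + 40t, k = 23016 - 31t.
j ≥ 0 ⇒ t ≥ 740; k ≥ 0 ⇒ t ≤ 742. That's 3 values of t.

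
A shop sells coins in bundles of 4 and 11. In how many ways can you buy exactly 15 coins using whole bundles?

Need nonnegative integers with 4j + 11k = 15.
gcd(4, 11) = 1, and 4·(3) + 11·(-1) = 1.
So (j₀, k₀) = (45, -15); general j = 45 + 11t, k = -15 - 4t.
j ≥ 0 ⇒ t ≥ -4; k ≥ 0 ⇒ t ≤ -4. That's 1 value of t.

1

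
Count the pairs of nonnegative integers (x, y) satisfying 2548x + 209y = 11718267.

gcd(2548, 209) = 1  (2548 = 12·209 + 40, 209 = 5·40 + 9, 40 = 4·9 + 4, 9 = 2·4 + 1, 4 = 4·1).
Back-substituting, 2548·(-47) + 209·(573) = 1.
Scale by 11718267: one solution is (-550758549, 6714566991). Reduce x mod 209: (132, 54459).
General: x = 132 + 209t, y = 54459 - 2548t.
x ≥ 0 ⇒ t ≥ 0; y ≥ 0 ⇒ t ≤ 21. So t ∈ [0, 21]: 22 solutions.

22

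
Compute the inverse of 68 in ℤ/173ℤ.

gcd(173, 68):
  173 = 2×68 + 37
  68 = 1×37 + 31
  37 = 1×31 + 6
  31 = 5×6 + 1
  6 = 6×1
so gcd(173, 68) = 1.
Back-substitute for Bézout coefficients:
  1 = 31 - 5×6
  ... = 68×(28) + 173×(-11)
So 68×28 ≡ 1 (mod 173), and 28 mod 173 = 28.

28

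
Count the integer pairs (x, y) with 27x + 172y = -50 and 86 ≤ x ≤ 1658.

gcd(172, 27):
  172 = 6*27 + 10
  27 = 2*10 + 7
  10 = 1*7 + 3
  7 = 2*3 + 1
  3 = 3*1
so gcd(172, 27) = 1.
Back-substitute for Bézout coefficients:
  1 = 7 - 2*3
  ... = 27*(51) + 172*(-8)
Scale by -50: particular solution (-2550, 400); reduce x mod 172: (30, -5).
General solution: x = 30 + 172t, y = -5 - 27t for integer t.
86 ≤ 30 + 172t ≤ 1658 gives t ∈ [1, 9], which is 9 values.

9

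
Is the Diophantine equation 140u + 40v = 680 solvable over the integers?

yes

gcd(140, 40):
  140 = 3·40 + 20
  40 = 2·20
so gcd(140, 40) = 20.
20 divides 680, so integer solutions exist.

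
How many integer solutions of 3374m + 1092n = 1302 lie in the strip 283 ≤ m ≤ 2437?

gcd(3374, 1092):
  3374 = 3·1092 + 98
  1092 = 11·98 + 14
  98 = 7·14
so gcd(3374, 1092) = 14.
Back-substitute for Bézout coefficients:
  14 = 1092 - 11·98
  ... = 3374·(-11) + 1092·(34)
Scale by 93: particular solution (-1023, 3162); reduce m mod 78: (69, -212).
General solution: m = 69 + 78t, n = -212 - 241t for integer t.
283 ≤ 69 + 78t ≤ 2437 gives t ∈ [3, 30], which is 28 values.

28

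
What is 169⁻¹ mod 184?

49

gcd(184, 169):
  184 = 1*169 + 15
  169 = 11*15 + 4
  15 = 3*4 + 3
  4 = 1*3 + 1
  3 = 3*1
so gcd(184, 169) = 1.
Back-substitute for Bézout coefficients:
  1 = 4 - 1*3
  ... = 169*(49) + 184*(-45)
So 169*49 ≡ 1 (mod 184), and 49 mod 184 = 49.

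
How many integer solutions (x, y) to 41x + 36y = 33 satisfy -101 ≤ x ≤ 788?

gcd(41, 36):
  41 = 1×36 + 5
  36 = 7×5 + 1
  5 = 5×1
so gcd(41, 36) = 1.
Back-substitute for Bézout coefficients:
  1 = 36 - 7×5
  ... = 41×(-7) + 36×(8)
Scale by 33: particular solution (-231, 264); reduce x mod 36: (21, -23).
General solution: x = 21 + 36t, y = -23 - 41t for integer t.
-101 ≤ 21 + 36t ≤ 788 gives t ∈ [-3, 21], which is 25 values.

25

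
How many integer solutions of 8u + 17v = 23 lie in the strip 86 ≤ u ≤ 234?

gcd(17, 8) = 1  (17 = 2·8 + 1, 8 = 8·1).
Back-substituting, 8·(-2) + 17·(1) = 1.
Scale by 23: particular solution (-46, 23); reduce u mod 17: (5, -1).
General solution: u = 5 + 17t, v = -1 - 8t for integer t.
86 ≤ 5 + 17t ≤ 234 gives t ∈ [5, 13], which is 9 values.

9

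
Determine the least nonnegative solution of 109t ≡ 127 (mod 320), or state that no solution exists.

283

gcd(320, 109):
  320 = 2·109 + 102
  109 = 1·102 + 7
  102 = 14·7 + 4
  7 = 1·4 + 3
  4 = 1·3 + 1
  3 = 3·1
so gcd(320, 109) = 1.
1 divides 127, so solutions exist.
Back-substitute for Bézout coefficients:
  1 = 4 - 1·3
  ... = 109·(-91) + 320·(31)
So 109·(-91) ≡ 1 (mod 320); multiply by 127: t ≡ -11557 (mod 320).
Smallest nonnegative: t = -11557 mod 320 = 283.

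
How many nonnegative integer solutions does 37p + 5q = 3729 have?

gcd(37, 5):
  37 = 7×5 + 2
  5 = 2×2 + 1
  2 = 2×1
so gcd(37, 5) = 1.
Back-substitute for Bézout coefficients:
  1 = 5 - 2×2
  ... = 37×(-2) + 5×(15)
Scale by 3729: one solution is (-7458, 55935). Reduce p mod 5: (2, 731).
General: p = 2 + 5t, q = 731 - 37t.
p ≥ 0 ⇒ t ≥ 0; q ≥ 0 ⇒ t ≤ 19. So t ∈ [0, 19]: 20 solutions.

20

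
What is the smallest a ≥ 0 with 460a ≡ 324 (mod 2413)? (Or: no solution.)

2057

gcd(2413, 460):
  2413 = 5×460 + 113
  460 = 4×113 + 8
  113 = 14×8 + 1
  8 = 8×1
so gcd(2413, 460) = 1.
1 divides 324, so solutions exist.
Back-substitute for Bézout coefficients:
  1 = 113 - 14×8
  ... = 460×(-299) + 2413×(57)
So 460×(-299) ≡ 1 (mod 2413); multiply by 324: a ≡ -96876 (mod 2413).
Smallest nonnegative: a = -96876 mod 2413 = 2057.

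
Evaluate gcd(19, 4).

gcd(19, 4) = 1  (19 = 4×4 + 3, 4 = 1×3 + 1, 3 = 3×1).

1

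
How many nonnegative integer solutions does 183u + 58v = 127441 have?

gcd(183, 58) = 1.
By Bézout, 183×(13) + 58×(-41) = 1.
One solution: (21, 2131).
General: u = 21 + 58t, v = 2131 - 183t.
u ≥ 0 ⇒ t ≥ 0; v ≥ 0 ⇒ t ≤ 11. So t ∈ [0, 11]: 12 solutions.

12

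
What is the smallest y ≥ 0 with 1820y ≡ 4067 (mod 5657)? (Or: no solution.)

1460

gcd(5657, 1820) = 1.
1 divides 4067, so solutions exist.
By Bézout, 1820×(-2527) + 5657×(813) = 1.
So 1820×(-2527) ≡ 1 (mod 5657); multiply by 4067: y ≡ -10277309 (mod 5657).
Smallest nonnegative: y = -10277309 mod 5657 = 1460.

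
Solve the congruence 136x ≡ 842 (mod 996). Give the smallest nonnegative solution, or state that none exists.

no solution

gcd(996, 136) = 4  (996 = 7·136 + 44, 136 = 3·44 + 4, 44 = 11·4).
4 does not divide 842, so the congruence has no solution.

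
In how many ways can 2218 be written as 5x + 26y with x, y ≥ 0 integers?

17

gcd(26, 5):
  26 = 5*5 + 1
  5 = 5*1
so gcd(26, 5) = 1.
Back-substitute for Bézout coefficients:
  1 = 26 - 5*5
  ... = 5*(-5) + 26*(1)
Scale by 2218: one solution is (-11090, 2218). Reduce x mod 26: (12, 83).
General: x = 12 + 26t, y = 83 - 5t.
x ≥ 0 ⇒ t ≥ 0; y ≥ 0 ⇒ t ≤ 16. So t ∈ [0, 16]: 17 solutions.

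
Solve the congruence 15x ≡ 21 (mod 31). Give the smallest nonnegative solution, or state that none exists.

gcd(31, 15):
  31 = 2×15 + 1
  15 = 15×1
so gcd(31, 15) = 1.
1 divides 21, so solutions exist.
Back-substitute for Bézout coefficients:
  1 = 31 - 2×15
  ... = 15×(-2) + 31×(1)
So 15×(-2) ≡ 1 (mod 31); multiply by 21: x ≡ -42 (mod 31).
Smallest nonnegative: x = -42 mod 31 = 20.

20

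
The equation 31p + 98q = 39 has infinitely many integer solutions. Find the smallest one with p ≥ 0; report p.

55

gcd(98, 31) = 1  (98 = 3·31 + 5, 31 = 6·5 + 1, 5 = 5·1).
1 divides 39, so solutions exist.
Back-substituting, 31·(19) + 98·(-6) = 1.
Scale by 39/1 = 39: (p₀, q₀) = (741, -234).
General solution: p = 741 + 98t, q = -234 - 31t for integer t.
p ≥ 0: smallest is 741 mod 98 = 55 (at t = -7), with q = -17.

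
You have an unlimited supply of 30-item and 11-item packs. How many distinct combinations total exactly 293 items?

Need nonnegative integers with 30j + 11k = 293.
gcd(30, 11) = 1, and 30·(-4) + 11·(11) = 1.
So (j₀, k₀) = (-1172, 3223); general j = -1172 + 11t, k = 3223 - 30t.
j ≥ 0 ⇒ t ≥ 107; k ≥ 0 ⇒ t ≤ 107. That's 1 value of t.

1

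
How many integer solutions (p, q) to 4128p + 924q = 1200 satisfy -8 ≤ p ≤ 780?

gcd(4128, 924) = 12  (4128 = 4×924 + 432, 924 = 2×432 + 60, 432 = 7×60 + 12, 60 = 5×12).
Back-substituting, 4128×(15) + 924×(-67) = 12.
Scale by 100: particular solution (1500, -6700); reduce p mod 77: (37, -164).
General solution: p = 37 + 77t, q = -164 - 344t for integer t.
-8 ≤ 37 + 77t ≤ 780 gives t ∈ [0, 9], which is 10 values.

10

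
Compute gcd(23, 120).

gcd(120, 23) = 1  (120 = 5*23 + 5, 23 = 4*5 + 3, 5 = 1*3 + 2, 3 = 1*2 + 1, 2 = 2*1).

1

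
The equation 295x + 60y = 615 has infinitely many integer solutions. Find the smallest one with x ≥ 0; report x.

9

gcd(295, 60) = 5  (295 = 4*60 + 55, 60 = 1*55 + 5, 55 = 11*5).
5 divides 615, so solutions exist.
Back-substituting, 295*(-1) + 60*(5) = 5.
Scale by 615/5 = 123: (x₀, y₀) = (-123, 615).
General solution: x = -123 + 12t, y = 615 - 59t for integer t.
x ≥ 0: smallest is -123 mod 12 = 9 (at t = 11), with y = -34.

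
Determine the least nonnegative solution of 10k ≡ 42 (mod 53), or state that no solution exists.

36

gcd(53, 10):
  53 = 5*10 + 3
  10 = 3*3 + 1
  3 = 3*1
so gcd(53, 10) = 1.
1 divides 42, so solutions exist.
Back-substitute for Bézout coefficients:
  1 = 10 - 3*3
  ... = 10*(16) + 53*(-3)
So 10*(16) ≡ 1 (mod 53); multiply by 42: k ≡ 672 (mod 53).
Smallest nonnegative: k = 672 mod 53 = 36.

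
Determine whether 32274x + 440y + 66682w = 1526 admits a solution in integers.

no

gcd(32274, 440):
  32274 = 73×440 + 154
  440 = 2×154 + 132
  154 = 1×132 + 22
  132 = 6×22
so gcd(32274, 440) = 22.
gcd(22, 66682) = 22.
22 does not divide 1526 (remainder 8), so no integer solutions.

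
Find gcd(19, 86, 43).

1

gcd(86, 19):
  86 = 4*19 + 10
  19 = 1*10 + 9
  10 = 1*9 + 1
  9 = 9*1
so gcd(86, 19) = 1.
gcd(1, 43) = 1.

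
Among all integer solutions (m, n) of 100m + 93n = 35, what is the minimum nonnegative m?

5

gcd(100, 93) = 1.
1 divides 35, so solutions exist.
By Bézout, 100·(40) + 93·(-43) = 1.
Scale by 35/1 = 35: (m₀, n₀) = (1400, -1505).
General solution: m = 1400 + 93t, n = -1505 - 100t for integer t.
m ≥ 0: smallest is 1400 mod 93 = 5 (at t = -15), with n = -5.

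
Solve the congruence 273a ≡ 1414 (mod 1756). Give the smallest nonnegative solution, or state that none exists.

gcd(1756, 273):
  1756 = 6*273 + 118
  273 = 2*118 + 37
  118 = 3*37 + 7
  37 = 5*7 + 2
  7 = 3*2 + 1
  2 = 2*1
so gcd(1756, 273) = 1.
1 divides 1414, so solutions exist.
Back-substitute for Bézout coefficients:
  1 = 7 - 3*2
  ... = 273*(-759) + 1756*(118)
So 273*(-759) ≡ 1 (mod 1756); multiply by 1414: a ≡ -1073226 (mod 1756).
Smallest nonnegative: a = -1073226 mod 1756 = 1446.

1446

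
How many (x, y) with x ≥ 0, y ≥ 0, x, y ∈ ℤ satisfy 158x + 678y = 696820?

gcd(678, 158) = 2  (678 = 4·158 + 46, 158 = 3·46 + 20, 46 = 2·20 + 6, 20 = 3·6 + 2, 6 = 3·2).
Back-substituting, 158·(103) + 678·(-24) = 2.
Scale by 348410: one solution is (35886230, -8361840). Reduce x mod 339: (29, 1021).
General: x = 29 + 339t, y = 1021 - 79t.
x ≥ 0 ⇒ t ≥ 0; y ≥ 0 ⇒ t ≤ 12. So t ∈ [0, 12]: 13 solutions.

13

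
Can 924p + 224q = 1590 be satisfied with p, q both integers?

gcd(924, 224):
  924 = 4×224 + 28
  224 = 8×28
so gcd(924, 224) = 28.
28 does not divide 1590 (remainder 22), so no integer solutions.

no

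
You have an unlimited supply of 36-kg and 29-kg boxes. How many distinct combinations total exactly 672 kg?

Need nonnegative integers with 36j + 29k = 672.
gcd(36, 29) = 1, and 36·(-4) + 29·(5) = 1.
So (j₀, k₀) = (-2688, 3360); general j = -2688 + 29t, k = 3360 - 36t.
j ≥ 0 ⇒ t ≥ 93; k ≥ 0 ⇒ t ≤ 93. That's 1 value of t.

1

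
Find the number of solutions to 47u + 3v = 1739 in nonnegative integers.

13

gcd(47, 3) = 1.
By Bézout, 47×(-1) + 3×(16) = 1.
One solution: (1, 564).
General: u = 1 + 3t, v = 564 - 47t.
u ≥ 0 ⇒ t ≥ 0; v ≥ 0 ⇒ t ≤ 12. So t ∈ [0, 12]: 13 solutions.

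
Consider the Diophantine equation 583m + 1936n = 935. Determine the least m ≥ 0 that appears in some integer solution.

161

gcd(1936, 583) = 11  (1936 = 3×583 + 187, 583 = 3×187 + 22, 187 = 8×22 + 11, 22 = 2×11).
11 divides 935, so solutions exist.
Back-substituting, 583×(-83) + 1936×(25) = 11.
Scale by 935/11 = 85: (m₀, n₀) = (-7055, 2125).
General solution: m = -7055 + 176t, n = 2125 - 53t for integer t.
m ≥ 0: smallest is -7055 mod 176 = 161 (at t = 41), with n = -48.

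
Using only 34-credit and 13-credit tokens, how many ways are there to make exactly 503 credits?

1

Need nonnegative integers with 34j + 13k = 503.
gcd(34, 13) = 1, and 34·(5) + 13·(-13) = 1.
So (j₀, k₀) = (2515, -6539); general j = 2515 + 13t, k = -6539 - 34t.
j ≥ 0 ⇒ t ≥ -193; k ≥ 0 ⇒ t ≤ -193. That's 1 value of t.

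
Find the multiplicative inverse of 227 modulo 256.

203

gcd(256, 227) = 1.
By Bézout, 227·(-53) + 256·(47) = 1.
So 227·-53 ≡ 1 (mod 256), and -53 mod 256 = 203.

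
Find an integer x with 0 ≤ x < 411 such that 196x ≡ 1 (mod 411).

346

gcd(411, 196) = 1  (411 = 2·196 + 19, 196 = 10·19 + 6, 19 = 3·6 + 1, 6 = 6·1).
Back-substituting, 196·(-65) + 411·(31) = 1.
So 196·-65 ≡ 1 (mod 411), and -65 mod 411 = 346.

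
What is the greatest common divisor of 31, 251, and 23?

gcd(251, 31) = 1  (251 = 8*31 + 3, 31 = 10*3 + 1, 3 = 3*1).
gcd(1, 23) = 1.

1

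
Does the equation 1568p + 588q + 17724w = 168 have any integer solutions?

yes

gcd(1568, 588) = 196  (1568 = 2·588 + 392, 588 = 1·392 + 196, 392 = 2·196).
gcd(196, 17724) = 28.
28 divides 168, so integer solutions exist.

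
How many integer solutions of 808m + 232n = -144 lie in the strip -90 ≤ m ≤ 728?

28

gcd(808, 232) = 8.
By Bézout, 808×(-2) + 232×(7) = 8.
Particular solution: (7, -25).
General solution: m = 7 + 29t, n = -25 - 101t for integer t.
-90 ≤ 7 + 29t ≤ 728 gives t ∈ [-3, 24], which is 28 values.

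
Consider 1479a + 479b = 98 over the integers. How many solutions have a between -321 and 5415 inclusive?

12

gcd(1479, 479) = 1.
By Bézout, 1479·(-57) + 479·(176) = 1.
Particular solution: (162, -500).
General solution: a = 162 + 479t, b = -500 - 1479t for integer t.
-321 ≤ 162 + 479t ≤ 5415 gives t ∈ [-1, 10], which is 12 values.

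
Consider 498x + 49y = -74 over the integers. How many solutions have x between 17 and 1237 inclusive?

gcd(498, 49):
  498 = 10·49 + 8
  49 = 6·8 + 1
  8 = 8·1
so gcd(498, 49) = 1.
Back-substitute for Bézout coefficients:
  1 = 49 - 6·8
  ... = 498·(-6) + 49·(61)
Scale by -74: particular solution (444, -4514); reduce x mod 49: (3, -32).
General solution: x = 3 + 49t, y = -32 - 498t for integer t.
17 ≤ 3 + 49t ≤ 1237 gives t ∈ [1, 25], which is 25 values.

25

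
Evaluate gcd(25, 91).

1

gcd(91, 25):
  91 = 3×25 + 16
  25 = 1×16 + 9
  16 = 1×9 + 7
  9 = 1×7 + 2
  7 = 3×2 + 1
  2 = 2×1
so gcd(91, 25) = 1.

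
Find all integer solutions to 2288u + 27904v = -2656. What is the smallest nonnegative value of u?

694

gcd(27904, 2288) = 16  (27904 = 12×2288 + 448, 2288 = 5×448 + 48, 448 = 9×48 + 16, 48 = 3×16).
16 divides -2656, so solutions exist.
Back-substituting, 2288×(-561) + 27904×(46) = 16.
Scale by -2656/16 = -166: (u₀, v₀) = (93126, -7636).
General solution: u = 93126 + 1744t, v = -7636 - 143t for integer t.
u ≥ 0: smallest is 93126 mod 1744 = 694 (at t = -53), with v = -57.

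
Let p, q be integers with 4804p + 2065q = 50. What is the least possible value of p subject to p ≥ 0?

1005

gcd(4804, 2065):
  4804 = 2*2065 + 674
  2065 = 3*674 + 43
  674 = 15*43 + 29
  43 = 1*29 + 14
  29 = 2*14 + 1
  14 = 14*1
so gcd(4804, 2065) = 1.
1 divides 50, so solutions exist.
Back-substitute for Bézout coefficients:
  1 = 29 - 2*14
  ... = 4804*(144) + 2065*(-335)
Scale by 50/1 = 50: (p₀, q₀) = (7200, -16750).
General solution: p = 7200 + 2065t, q = -16750 - 4804t for integer t.
p ≥ 0: smallest is 7200 mod 2065 = 1005 (at t = -3), with q = -2338.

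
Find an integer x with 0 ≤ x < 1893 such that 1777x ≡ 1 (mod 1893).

1126

gcd(1893, 1777) = 1  (1893 = 1·1777 + 116, 1777 = 15·116 + 37, 116 = 3·37 + 5, 37 = 7·5 + 2, 5 = 2·2 + 1, 2 = 2·1).
Back-substituting, 1777·(-767) + 1893·(720) = 1.
So 1777·-767 ≡ 1 (mod 1893), and -767 mod 1893 = 1126.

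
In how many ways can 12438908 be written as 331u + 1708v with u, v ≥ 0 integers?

gcd(1708, 331) = 1  (1708 = 5*331 + 53, 331 = 6*53 + 13, 53 = 4*13 + 1, 13 = 13*1).
Back-substituting, 331*(-129) + 1708*(25) = 1.
Scale by 12438908: one solution is (-1604619132, 310972700). Reduce u mod 1708: (752, 7137).
General: u = 752 + 1708t, v = 7137 - 331t.
u ≥ 0 ⇒ t ≥ 0; v ≥ 0 ⇒ t ≤ 21. So t ∈ [0, 21]: 22 solutions.

22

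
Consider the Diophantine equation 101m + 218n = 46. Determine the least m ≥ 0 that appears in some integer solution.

gcd(218, 101) = 1  (218 = 2×101 + 16, 101 = 6×16 + 5, 16 = 3×5 + 1, 5 = 5×1).
1 divides 46, so solutions exist.
Back-substituting, 101×(-41) + 218×(19) = 1.
Scale by 46/1 = 46: (m₀, n₀) = (-1886, 874).
General solution: m = -1886 + 218t, n = 874 - 101t for integer t.
m ≥ 0: smallest is -1886 mod 218 = 76 (at t = 9), with n = -35.

76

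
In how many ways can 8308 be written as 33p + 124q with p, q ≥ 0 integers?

3

gcd(124, 33) = 1.
By Bézout, 33×(-15) + 124×(4) = 1.
One solution: (0, 67).
General: p = 0 + 124t, q = 67 - 33t.
p ≥ 0 ⇒ t ≥ 0; q ≥ 0 ⇒ t ≤ 2. So t ∈ [0, 2]: 3 solutions.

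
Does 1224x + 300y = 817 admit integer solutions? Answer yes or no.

gcd(1224, 300) = 12  (1224 = 4×300 + 24, 300 = 12×24 + 12, 24 = 2×12).
12 does not divide 817 (remainder 1), so no integer solutions.

no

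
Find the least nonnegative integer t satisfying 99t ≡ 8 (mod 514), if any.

gcd(514, 99):
  514 = 5*99 + 19
  99 = 5*19 + 4
  19 = 4*4 + 3
  4 = 1*3 + 1
  3 = 3*1
so gcd(514, 99) = 1.
1 divides 8, so solutions exist.
Back-substitute for Bézout coefficients:
  1 = 4 - 1*3
  ... = 99*(135) + 514*(-26)
So 99*(135) ≡ 1 (mod 514); multiply by 8: t ≡ 1080 (mod 514).
Smallest nonnegative: t = 1080 mod 514 = 52.

52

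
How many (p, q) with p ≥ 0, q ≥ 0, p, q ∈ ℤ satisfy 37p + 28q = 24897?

gcd(37, 28) = 1.
By Bézout, 37×(-3) + 28×(4) = 1.
One solution: (13, 872).
General: p = 13 + 28t, q = 872 - 37t.
p ≥ 0 ⇒ t ≥ 0; q ≥ 0 ⇒ t ≤ 23. So t ∈ [0, 23]: 24 solutions.

24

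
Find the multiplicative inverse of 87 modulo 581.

gcd(581, 87):
  581 = 6*87 + 59
  87 = 1*59 + 28
  59 = 2*28 + 3
  28 = 9*3 + 1
  3 = 3*1
so gcd(581, 87) = 1.
Back-substitute for Bézout coefficients:
  1 = 28 - 9*3
  ... = 87*(187) + 581*(-28)
So 87*187 ≡ 1 (mod 581), and 187 mod 581 = 187.

187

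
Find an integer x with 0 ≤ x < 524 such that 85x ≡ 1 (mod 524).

37

gcd(524, 85) = 1.
By Bézout, 85*(37) + 524*(-6) = 1.
So 85*37 ≡ 1 (mod 524), and 37 mod 524 = 37.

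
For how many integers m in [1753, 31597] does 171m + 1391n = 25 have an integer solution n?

gcd(1391, 171) = 1.
By Bézout, 171·(423) + 1391·(-52) = 1.
Particular solution: (838, -103).
General solution: m = 838 + 1391t, n = -103 - 171t for integer t.
1753 ≤ 838 + 1391t ≤ 31597 gives t ∈ [1, 22], which is 22 values.

22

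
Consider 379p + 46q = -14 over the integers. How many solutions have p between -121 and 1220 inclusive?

gcd(379, 46):
  379 = 8*46 + 11
  46 = 4*11 + 2
  11 = 5*2 + 1
  2 = 2*1
so gcd(379, 46) = 1.
Back-substitute for Bézout coefficients:
  1 = 11 - 5*2
  ... = 379*(21) + 46*(-173)
Scale by -14: particular solution (-294, 2422); reduce p mod 46: (28, -231).
General solution: p = 28 + 46t, q = -231 - 379t for integer t.
-121 ≤ 28 + 46t ≤ 1220 gives t ∈ [-3, 25], which is 29 values.

29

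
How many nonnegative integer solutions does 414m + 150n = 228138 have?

gcd(414, 150) = 6  (414 = 2·150 + 114, 150 = 1·114 + 36, 114 = 3·36 + 6, 36 = 6·6).
Back-substituting, 414·(4) + 150·(-11) = 6.
Scale by 38023: one solution is (152092, -418253). Reduce m mod 25: (17, 1474).
General: m = 17 + 25t, n = 1474 - 69t.
m ≥ 0 ⇒ t ≥ 0; n ≥ 0 ⇒ t ≤ 21. So t ∈ [0, 21]: 22 solutions.

22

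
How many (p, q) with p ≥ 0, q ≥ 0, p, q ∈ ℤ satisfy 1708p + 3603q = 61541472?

10

gcd(3603, 1708) = 1.
By Bézout, 1708·(289) + 3603·(-137) = 1.
One solution: (111, 17028).
General: p = 111 + 3603t, q = 17028 - 1708t.
p ≥ 0 ⇒ t ≥ 0; q ≥ 0 ⇒ t ≤ 9. So t ∈ [0, 9]: 10 solutions.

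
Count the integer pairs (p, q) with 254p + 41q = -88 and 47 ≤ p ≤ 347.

gcd(254, 41) = 1  (254 = 6·41 + 8, 41 = 5·8 + 1, 8 = 8·1).
Back-substituting, 254·(-5) + 41·(31) = 1.
Scale by -88: particular solution (440, -2728); reduce p mod 41: (30, -188).
General solution: p = 30 + 41t, q = -188 - 254t for integer t.
47 ≤ 30 + 41t ≤ 347 gives t ∈ [1, 7], which is 7 values.

7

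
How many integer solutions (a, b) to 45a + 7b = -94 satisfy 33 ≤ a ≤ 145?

gcd(45, 7):
  45 = 6*7 + 3
  7 = 2*3 + 1
  3 = 3*1
so gcd(45, 7) = 1.
Back-substitute for Bézout coefficients:
  1 = 7 - 2*3
  ... = 45*(-2) + 7*(13)
Scale by -94: particular solution (188, -1222); reduce a mod 7: (6, -52).
General solution: a = 6 + 7t, b = -52 - 45t for integer t.
33 ≤ 6 + 7t ≤ 145 gives t ∈ [4, 19], which is 16 values.

16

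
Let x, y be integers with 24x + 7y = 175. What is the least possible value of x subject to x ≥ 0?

0

gcd(24, 7):
  24 = 3·7 + 3
  7 = 2·3 + 1
  3 = 3·1
so gcd(24, 7) = 1.
1 divides 175, so solutions exist.
Back-substitute for Bézout coefficients:
  1 = 7 - 2·3
  ... = 24·(-2) + 7·(7)
Scale by 175/1 = 175: (x₀, y₀) = (-350, 1225).
General solution: x = -350 + 7t, y = 1225 - 24t for integer t.
x ≥ 0: smallest is -350 mod 7 = 0 (at t = 50), with y = 25.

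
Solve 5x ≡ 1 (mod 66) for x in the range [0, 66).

gcd(66, 5) = 1.
By Bézout, 5·(-13) + 66·(1) = 1.
So 5·-13 ≡ 1 (mod 66), and -13 mod 66 = 53.

53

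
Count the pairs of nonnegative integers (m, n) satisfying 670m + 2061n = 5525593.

gcd(2061, 670) = 1.
By Bézout, 670×(889) + 2061×(-289) = 1.
One solution: (886, 2393).
General: m = 886 + 2061t, n = 2393 - 670t.
m ≥ 0 ⇒ t ≥ 0; n ≥ 0 ⇒ t ≤ 3. So t ∈ [0, 3]: 4 solutions.

4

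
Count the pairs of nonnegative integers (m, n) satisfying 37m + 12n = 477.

1

gcd(37, 12) = 1  (37 = 3×12 + 1, 12 = 12×1).
Back-substituting, 37×(1) + 12×(-3) = 1.
Scale by 477: one solution is (477, -1431). Reduce m mod 12: (9, 12).
General: m = 9 + 12t, n = 12 - 37t.
m ≥ 0 ⇒ t ≥ 0; n ≥ 0 ⇒ t ≤ 0. So t ∈ [0, 0]: 1 solution.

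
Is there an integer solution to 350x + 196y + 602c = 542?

no

gcd(350, 196) = 14  (350 = 1·196 + 154, 196 = 1·154 + 42, 154 = 3·42 + 28, 42 = 1·28 + 14, 28 = 2·14).
gcd(14, 602) = 14.
14 does not divide 542 (remainder 10), so no integer solutions.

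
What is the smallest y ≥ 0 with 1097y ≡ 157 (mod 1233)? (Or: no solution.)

842

gcd(1233, 1097):
  1233 = 1*1097 + 136
  1097 = 8*136 + 9
  136 = 15*9 + 1
  9 = 9*1
so gcd(1233, 1097) = 1.
1 divides 157, so solutions exist.
Back-substitute for Bézout coefficients:
  1 = 136 - 15*9
  ... = 1097*(-136) + 1233*(121)
So 1097*(-136) ≡ 1 (mod 1233); multiply by 157: y ≡ -21352 (mod 1233).
Smallest nonnegative: y = -21352 mod 1233 = 842.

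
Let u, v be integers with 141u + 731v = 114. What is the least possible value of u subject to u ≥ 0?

gcd(731, 141):
  731 = 5·141 + 26
  141 = 5·26 + 11
  26 = 2·11 + 4
  11 = 2·4 + 3
  4 = 1·3 + 1
  3 = 3·1
so gcd(731, 141) = 1.
1 divides 114, so solutions exist.
Back-substitute for Bézout coefficients:
  1 = 4 - 1·3
  ... = 141·(-197) + 731·(38)
Scale by 114/1 = 114: (u₀, v₀) = (-22458, 4332).
General solution: u = -22458 + 731t, v = 4332 - 141t for integer t.
u ≥ 0: smallest is -22458 mod 731 = 203 (at t = 31), with v = -39.

203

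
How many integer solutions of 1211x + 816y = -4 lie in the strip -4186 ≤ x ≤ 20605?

gcd(1211, 816):
  1211 = 1*816 + 395
  816 = 2*395 + 26
  395 = 15*26 + 5
  26 = 5*5 + 1
  5 = 5*1
so gcd(1211, 816) = 1.
Back-substitute for Bézout coefficients:
  1 = 26 - 5*5
  ... = 1211*(-157) + 816*(233)
Scale by -4: particular solution (628, -932); reduce x mod 816: (628, -932).
General solution: x = 628 + 816t, y = -932 - 1211t for integer t.
-4186 ≤ 628 + 816t ≤ 20605 gives t ∈ [-5, 24], which is 30 values.

30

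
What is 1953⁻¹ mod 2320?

gcd(2320, 1953) = 1.
By Bézout, 1953·(177) + 2320·(-149) = 1.
So 1953·177 ≡ 1 (mod 2320), and 177 mod 2320 = 177.

177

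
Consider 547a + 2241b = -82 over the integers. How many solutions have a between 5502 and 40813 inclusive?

15

gcd(2241, 547) = 1.
By Bézout, 547×(1057) + 2241×(-258) = 1.
Particular solution: (725, -177).
General solution: a = 725 + 2241t, b = -177 - 547t for integer t.
5502 ≤ 725 + 2241t ≤ 40813 gives t ∈ [3, 17], which is 15 values.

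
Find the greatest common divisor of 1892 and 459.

1

gcd(1892, 459):
  1892 = 4×459 + 56
  459 = 8×56 + 11
  56 = 5×11 + 1
  11 = 11×1
so gcd(1892, 459) = 1.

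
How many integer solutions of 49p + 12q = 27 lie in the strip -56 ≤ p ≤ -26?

gcd(49, 12) = 1  (49 = 4*12 + 1, 12 = 12*1).
Back-substituting, 49*(1) + 12*(-4) = 1.
Scale by 27: particular solution (27, -108); reduce p mod 12: (3, -10).
General solution: p = 3 + 12t, q = -10 - 49t for integer t.
-56 ≤ 3 + 12t ≤ -26 gives t ∈ [-4, -3], which is 2 values.

2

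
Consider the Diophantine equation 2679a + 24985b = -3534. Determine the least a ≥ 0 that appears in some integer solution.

gcd(24985, 2679):
  24985 = 9×2679 + 874
  2679 = 3×874 + 57
  874 = 15×57 + 19
  57 = 3×19
so gcd(24985, 2679) = 19.
19 divides -3534, so solutions exist.
Back-substitute for Bézout coefficients:
  19 = 874 - 15×57
  ... = 2679×(-429) + 24985×(46)
Scale by -3534/19 = -186: (a₀, b₀) = (79794, -8556).
General solution: a = 79794 + 1315t, b = -8556 - 141t for integer t.
a ≥ 0: smallest is 79794 mod 1315 = 894 (at t = -60), with b = -96.

894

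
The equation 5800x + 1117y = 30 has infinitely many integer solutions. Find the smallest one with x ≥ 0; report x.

gcd(5800, 1117):
  5800 = 5·1117 + 215
  1117 = 5·215 + 42
  215 = 5·42 + 5
  42 = 8·5 + 2
  5 = 2·2 + 1
  2 = 2·1
so gcd(5800, 1117) = 1.
1 divides 30, so solutions exist.
Back-substitute for Bézout coefficients:
  1 = 5 - 2·2
  ... = 5800·(452) + 1117·(-2347)
Scale by 30/1 = 30: (x₀, y₀) = (13560, -70410).
General solution: x = 13560 + 1117t, y = -70410 - 5800t for integer t.
x ≥ 0: smallest is 13560 mod 1117 = 156 (at t = -12), with y = -810.

156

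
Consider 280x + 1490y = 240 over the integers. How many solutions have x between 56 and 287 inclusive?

2

gcd(1490, 280) = 10.
By Bézout, 280·(16) + 1490·(-3) = 10.
Particular solution: (86, -16).
General solution: x = 86 + 149t, y = -16 - 28t for integer t.
56 ≤ 86 + 149t ≤ 287 gives t ∈ [0, 1], which is 2 values.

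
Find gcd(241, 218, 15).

gcd(241, 218) = 1  (241 = 1*218 + 23, 218 = 9*23 + 11, 23 = 2*11 + 1, 11 = 11*1).
gcd(1, 15) = 1.

1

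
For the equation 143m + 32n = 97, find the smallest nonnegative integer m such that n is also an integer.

gcd(143, 32):
  143 = 4*32 + 15
  32 = 2*15 + 2
  15 = 7*2 + 1
  2 = 2*1
so gcd(143, 32) = 1.
1 divides 97, so solutions exist.
Back-substitute for Bézout coefficients:
  1 = 15 - 7*2
  ... = 143*(15) + 32*(-67)
Scale by 97/1 = 97: (m₀, n₀) = (1455, -6499).
General solution: m = 1455 + 32t, n = -6499 - 143t for integer t.
m ≥ 0: smallest is 1455 mod 32 = 15 (at t = -45), with n = -64.

15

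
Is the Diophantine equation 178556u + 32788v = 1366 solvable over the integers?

no

gcd(178556, 32788) = 28  (178556 = 5·32788 + 14616, 32788 = 2·14616 + 3556, 14616 = 4·3556 + 392, 3556 = 9·392 + 28, 392 = 14·28).
28 does not divide 1366 (remainder 22), so no integer solutions.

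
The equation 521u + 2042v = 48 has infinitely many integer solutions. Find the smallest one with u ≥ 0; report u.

588

gcd(2042, 521) = 1.
1 divides 48, so solutions exist.
By Bézout, 521·(-243) + 2042·(62) = 1.
Scale by 48/1 = 48: (u₀, v₀) = (-11664, 2976).
General solution: u = -11664 + 2042t, v = 2976 - 521t for integer t.
u ≥ 0: smallest is -11664 mod 2042 = 588 (at t = 6), with v = -150.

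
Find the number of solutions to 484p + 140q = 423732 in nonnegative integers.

25

gcd(484, 140):
  484 = 3*140 + 64
  140 = 2*64 + 12
  64 = 5*12 + 4
  12 = 3*4
so gcd(484, 140) = 4.
Back-substitute for Bézout coefficients:
  4 = 64 - 5*12
  ... = 484*(11) + 140*(-38)
Scale by 105933: one solution is (1165263, -4025454). Reduce p mod 35: (8, 2999).
General: p = 8 + 35t, q = 2999 - 121t.
p ≥ 0 ⇒ t ≥ 0; q ≥ 0 ⇒ t ≤ 24. So t ∈ [0, 24]: 25 solutions.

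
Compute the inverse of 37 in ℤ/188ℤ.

61

gcd(188, 37):
  188 = 5·37 + 3
  37 = 12·3 + 1
  3 = 3·1
so gcd(188, 37) = 1.
Back-substitute for Bézout coefficients:
  1 = 37 - 12·3
  ... = 37·(61) + 188·(-12)
So 37·61 ≡ 1 (mod 188), and 61 mod 188 = 61.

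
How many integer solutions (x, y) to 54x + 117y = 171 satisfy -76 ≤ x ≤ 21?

gcd(117, 54):
  117 = 2×54 + 9
  54 = 6×9
so gcd(117, 54) = 9.
Back-substitute for Bézout coefficients:
  9 = 117 - 2×54
  ... = 54×(-2) + 117×(1)
Scale by 19: particular solution (-38, 19); reduce x mod 13: (1, 1).
General solution: x = 1 + 13t, y = 1 - 6t for integer t.
-76 ≤ 1 + 13t ≤ 21 gives t ∈ [-5, 1], which is 7 values.

7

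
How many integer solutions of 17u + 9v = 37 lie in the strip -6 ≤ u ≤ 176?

20

gcd(17, 9) = 1.
By Bézout, 17×(-1) + 9×(2) = 1.
Particular solution: (8, -11).
General solution: u = 8 + 9t, v = -11 - 17t for integer t.
-6 ≤ 8 + 9t ≤ 176 gives t ∈ [-1, 18], which is 20 values.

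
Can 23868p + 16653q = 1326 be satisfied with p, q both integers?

gcd(23868, 16653):
  23868 = 1×16653 + 7215
  16653 = 2×7215 + 2223
  7215 = 3×2223 + 546
  2223 = 4×546 + 39
  546 = 14×39
so gcd(23868, 16653) = 39.
39 divides 1326, so integer solutions exist.

yes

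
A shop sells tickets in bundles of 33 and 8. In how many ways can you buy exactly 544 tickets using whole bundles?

Need nonnegative integers with 33j + 8k = 544.
gcd(33, 8) = 1, and 33·(1) + 8·(-4) = 1.
So (j₀, k₀) = (544, -2176); general j = 544 + 8t, k = -2176 - 33t.
j ≥ 0 ⇒ t ≥ -68; k ≥ 0 ⇒ t ≤ -66. That's 3 values of t.

3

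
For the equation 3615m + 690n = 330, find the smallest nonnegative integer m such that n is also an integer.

gcd(3615, 690) = 15.
15 divides 330, so solutions exist.
By Bézout, 3615·(21) + 690·(-110) = 15.
Scale by 330/15 = 22: (m₀, n₀) = (462, -2420).
General solution: m = 462 + 46t, n = -2420 - 241t for integer t.
m ≥ 0: smallest is 462 mod 46 = 2 (at t = -10), with n = -10.

2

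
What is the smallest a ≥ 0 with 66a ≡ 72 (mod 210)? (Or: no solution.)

17

gcd(210, 66):
  210 = 3×66 + 12
  66 = 5×12 + 6
  12 = 2×6
so gcd(210, 66) = 6.
6 divides 72, so solutions exist.
Back-substitute for Bézout coefficients:
  6 = 66 - 5×12
  ... = 66×(16) + 210×(-5)
So 66×(16) ≡ 6 (mod 210); multiply by 12: a ≡ 192 (mod 35).
Smallest nonnegative: a = 192 mod 35 = 17.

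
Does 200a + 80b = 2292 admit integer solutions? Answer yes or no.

gcd(200, 80) = 40  (200 = 2·80 + 40, 80 = 2·40).
40 does not divide 2292 (remainder 12), so no integer solutions.

no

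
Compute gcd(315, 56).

7

gcd(315, 56):
  315 = 5×56 + 35
  56 = 1×35 + 21
  35 = 1×21 + 14
  21 = 1×14 + 7
  14 = 2×7
so gcd(315, 56) = 7.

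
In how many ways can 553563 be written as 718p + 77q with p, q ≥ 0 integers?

gcd(718, 77) = 1.
By Bézout, 718·(37) + 77·(-345) = 1.
One solution: (62, 6611).
General: p = 62 + 77t, q = 6611 - 718t.
p ≥ 0 ⇒ t ≥ 0; q ≥ 0 ⇒ t ≤ 9. So t ∈ [0, 9]: 10 solutions.

10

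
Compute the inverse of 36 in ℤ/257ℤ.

50

gcd(257, 36):
  257 = 7*36 + 5
  36 = 7*5 + 1
  5 = 5*1
so gcd(257, 36) = 1.
Back-substitute for Bézout coefficients:
  1 = 36 - 7*5
  ... = 36*(50) + 257*(-7)
So 36*50 ≡ 1 (mod 257), and 50 mod 257 = 50.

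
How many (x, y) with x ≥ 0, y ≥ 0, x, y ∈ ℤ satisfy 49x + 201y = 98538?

10

gcd(201, 49) = 1.
By Bézout, 49·(-41) + 201·(10) = 1.
One solution: (42, 480).
General: x = 42 + 201t, y = 480 - 49t.
x ≥ 0 ⇒ t ≥ 0; y ≥ 0 ⇒ t ≤ 9. So t ∈ [0, 9]: 10 solutions.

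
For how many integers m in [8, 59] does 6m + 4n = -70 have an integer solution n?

26

gcd(6, 4) = 2.
By Bézout, 6·(1) + 4·(-1) = 2.
Particular solution: (1, -19).
General solution: m = 1 + 2t, n = -19 - 3t for integer t.
8 ≤ 1 + 2t ≤ 59 gives t ∈ [4, 29], which is 26 values.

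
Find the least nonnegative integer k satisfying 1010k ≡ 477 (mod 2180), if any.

no solution

gcd(2180, 1010) = 10  (2180 = 2·1010 + 160, 1010 = 6·160 + 50, 160 = 3·50 + 10, 50 = 5·10).
10 does not divide 477, so the congruence has no solution.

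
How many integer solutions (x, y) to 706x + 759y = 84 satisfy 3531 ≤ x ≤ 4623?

1

gcd(759, 706) = 1.
By Bézout, 706·(358) + 759·(-333) = 1.
Particular solution: (471, -438).
General solution: x = 471 + 759t, y = -438 - 706t for integer t.
3531 ≤ 471 + 759t ≤ 4623 gives t ∈ [5, 5], which is 1 value.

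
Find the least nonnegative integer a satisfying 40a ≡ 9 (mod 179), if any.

130

gcd(179, 40) = 1.
1 divides 9, so solutions exist.
By Bézout, 40*(-85) + 179*(19) = 1.
So 40*(-85) ≡ 1 (mod 179); multiply by 9: a ≡ -765 (mod 179).
Smallest nonnegative: a = -765 mod 179 = 130.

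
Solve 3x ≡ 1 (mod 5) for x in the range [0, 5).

2

gcd(5, 3) = 1  (5 = 1*3 + 2, 3 = 1*2 + 1, 2 = 2*1).
Back-substituting, 3*(2) + 5*(-1) = 1.
So 3*2 ≡ 1 (mod 5), and 2 mod 5 = 2.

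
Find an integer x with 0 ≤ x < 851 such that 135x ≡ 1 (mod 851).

gcd(851, 135) = 1  (851 = 6*135 + 41, 135 = 3*41 + 12, 41 = 3*12 + 5, 12 = 2*5 + 2, 5 = 2*2 + 1, 2 = 2*1).
Back-substituting, 135*(-353) + 851*(56) = 1.
So 135*-353 ≡ 1 (mod 851), and -353 mod 851 = 498.

498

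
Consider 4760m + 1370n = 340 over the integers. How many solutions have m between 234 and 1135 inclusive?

gcd(4760, 1370) = 10  (4760 = 3·1370 + 650, 1370 = 2·650 + 70, 650 = 9·70 + 20, 70 = 3·20 + 10, 20 = 2·10).
Back-substituting, 4760·(-59) + 1370·(205) = 10.
Scale by 34: particular solution (-2006, 6970); reduce m mod 137: (49, -170).
General solution: m = 49 + 137t, n = -170 - 476t for integer t.
234 ≤ 49 + 137t ≤ 1135 gives t ∈ [2, 7], which is 6 values.

6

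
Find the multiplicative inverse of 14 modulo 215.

gcd(215, 14):
  215 = 15×14 + 5
  14 = 2×5 + 4
  5 = 1×4 + 1
  4 = 4×1
so gcd(215, 14) = 1.
Back-substitute for Bézout coefficients:
  1 = 5 - 1×4
  ... = 14×(-46) + 215×(3)
So 14×-46 ≡ 1 (mod 215), and -46 mod 215 = 169.

169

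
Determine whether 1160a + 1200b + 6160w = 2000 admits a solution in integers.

yes

gcd(1200, 1160):
  1200 = 1*1160 + 40
  1160 = 29*40
so gcd(1200, 1160) = 40.
gcd(40, 6160) = 40.
40 divides 2000, so integer solutions exist.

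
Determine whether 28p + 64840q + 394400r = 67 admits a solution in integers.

gcd(64840, 28) = 4  (64840 = 2315*28 + 20, 28 = 1*20 + 8, 20 = 2*8 + 4, 8 = 2*4).
gcd(4, 394400) = 4.
4 does not divide 67 (remainder 3), so no integer solutions.

no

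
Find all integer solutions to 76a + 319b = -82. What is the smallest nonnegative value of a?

gcd(319, 76):
  319 = 4*76 + 15
  76 = 5*15 + 1
  15 = 15*1
so gcd(319, 76) = 1.
1 divides -82, so solutions exist.
Back-substitute for Bézout coefficients:
  1 = 76 - 5*15
  ... = 76*(21) + 319*(-5)
Scale by -82/1 = -82: (a₀, b₀) = (-1722, 410).
General solution: a = -1722 + 319t, b = 410 - 76t for integer t.
a ≥ 0: smallest is -1722 mod 319 = 192 (at t = 6), with b = -46.

192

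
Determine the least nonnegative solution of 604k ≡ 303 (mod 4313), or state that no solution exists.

gcd(4313, 604):
  4313 = 7×604 + 85
  604 = 7×85 + 9
  85 = 9×9 + 4
  9 = 2×4 + 1
  4 = 4×1
so gcd(4313, 604) = 1.
1 divides 303, so solutions exist.
Back-substitute for Bézout coefficients:
  1 = 9 - 2×4
  ... = 604×(964) + 4313×(-135)
So 604×(964) ≡ 1 (mod 4313); multiply by 303: k ≡ 292092 (mod 4313).
Smallest nonnegative: k = 292092 mod 4313 = 3121.

3121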